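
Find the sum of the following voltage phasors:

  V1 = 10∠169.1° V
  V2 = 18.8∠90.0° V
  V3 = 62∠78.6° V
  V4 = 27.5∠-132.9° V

Step 1 — Convert each phasor to rectangular form:
  V1 = 10·(cos(169.1°) + j·sin(169.1°)) = -9.82 + j1.891 V
  V2 = 18.8·(cos(90.0°) + j·sin(90.0°)) = 0 + j18.8 V
  V3 = 62·(cos(78.6°) + j·sin(78.6°)) = 12.25 + j60.78 V
  V4 = 27.5·(cos(-132.9°) + j·sin(-132.9°)) = -18.72 - j20.14 V
Step 2 — Sum components: V_total = -16.28 + j61.32 V.
Step 3 — Convert to polar: |V_total| = 63.45 V, ∠V_total = 104.9°.

V_total = 63.45∠104.9° V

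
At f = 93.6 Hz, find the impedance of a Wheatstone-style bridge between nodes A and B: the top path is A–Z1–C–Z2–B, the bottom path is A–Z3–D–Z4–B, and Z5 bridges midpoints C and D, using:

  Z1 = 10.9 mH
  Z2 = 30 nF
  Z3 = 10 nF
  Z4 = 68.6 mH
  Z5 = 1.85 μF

Step 1 — Angular frequency: ω = 2π·f = 2π·93.6 = 588.1 rad/s.
Step 2 — Component impedances:
  Z1: Z = jωL = j·588.1·0.0109 = 0 + j6.41 Ω
  Z2: Z = 1/(jωC) = -j/(ω·C) = 0 - j5.668e+04 Ω
  Z3: Z = 1/(jωC) = -j/(ω·C) = 0 - j1.7e+05 Ω
  Z4: Z = jωL = j·588.1·0.0686 = 0 + j40.34 Ω
  Z5: Z = 1/(jωC) = -j/(ω·C) = 0 - j919.1 Ω
Step 3 — Bridge requires nodal analysis (the Z5 bridge couples midpoints C and D, so the two paths cannot be reduced to a simple series/parallel combination). Setting node B to ground and injecting 1 A at node A, the 3-node admittance system at A, C, D solves to V_A = Z_AB = 0 - j854.2 Ω = 854.2∠-90.0° Ω.

Z = 0 - j854.2 Ω = 854.2∠-90.0° Ω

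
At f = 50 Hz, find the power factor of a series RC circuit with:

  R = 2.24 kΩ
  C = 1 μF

Step 1 — Angular frequency: ω = 2π·f = 2π·50 = 314.2 rad/s.
Step 2 — Component impedances:
  R: Z = R = 2240 Ω
  C: Z = 1/(jωC) = -j/(ω·C) = 0 - j3183 Ω
Step 3 — Series combination: Z_total = R + C = 2240 - j3183 Ω = 3892∠-54.9° Ω.
Step 4 — Power factor: PF = cos(φ) = Re(Z)/|Z| = 2240/3892 = 0.5755.
Step 5 — Type: Im(Z) = -3183 ⇒ leading (phase φ = -54.9°).

PF = 0.5755 (leading, φ = -54.9°)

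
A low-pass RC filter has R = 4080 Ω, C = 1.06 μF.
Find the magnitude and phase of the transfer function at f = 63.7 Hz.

Step 1 — Angular frequency: ω = 2π·63.7 = 400.2 rad/s.
Step 2 — Transfer function: H(jω) = 1/(1 + jωRC).
Step 3 — Denominator: 1 + jωRC = 1 + j·400.2·4080·1.06e-06 = 1 + j1.731.
Step 4 — H = 0.2502 - j0.4331.
Step 5 — Magnitude: |H| = 0.5002 (-6.0 dB); phase: φ = -60.0°.

|H| = 0.5002 (-6.0 dB), φ = -60.0°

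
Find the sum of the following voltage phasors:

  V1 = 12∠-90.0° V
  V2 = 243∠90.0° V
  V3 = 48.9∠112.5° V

Step 1 — Convert each phasor to rectangular form:
  V1 = 12·(cos(-90.0°) + j·sin(-90.0°)) = 0 - j12 V
  V2 = 243·(cos(90.0°) + j·sin(90.0°)) = 0 + j243 V
  V3 = 48.9·(cos(112.5°) + j·sin(112.5°)) = -18.71 + j45.18 V
Step 2 — Sum components: V_total = -18.71 + j276.2 V.
Step 3 — Convert to polar: |V_total| = 276.8 V, ∠V_total = 93.9°.

V_total = 276.8∠93.9° V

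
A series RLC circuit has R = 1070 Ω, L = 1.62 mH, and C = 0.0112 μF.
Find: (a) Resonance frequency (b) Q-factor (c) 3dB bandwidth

Step 1 — Resonance condition Im(Z)=0 gives ω₀ = 1/√(LC).
Step 2 — ω₀ = 1/√(0.00162·1.12e-08) = 2.348e+05 rad/s.
Step 3 — f₀ = ω₀/(2π) = 3.736e+04 Hz.
Step 4 — Series Q: Q = ω₀L/R = 2.348e+05·0.00162/1070 = 0.3554.
Step 5 — 3dB bandwidth: Δω = ω₀/Q = 6.605e+05 rad/s; BW = Δω/(2π) = 1.051e+05 Hz.

(a) f₀ = 3.736e+04 Hz  (b) Q = 0.3554  (c) BW = 1.051e+05 Hz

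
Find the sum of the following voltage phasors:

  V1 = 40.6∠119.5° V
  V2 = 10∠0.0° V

Step 1 — Convert each phasor to rectangular form:
  V1 = 40.6·(cos(119.5°) + j·sin(119.5°)) = -19.99 + j35.34 V
  V2 = 10·(cos(0.0°) + j·sin(0.0°)) = 10 V
Step 2 — Sum components: V_total = -9.992 + j35.34 V.
Step 3 — Convert to polar: |V_total| = 36.72 V, ∠V_total = 105.8°.

V_total = 36.72∠105.8° V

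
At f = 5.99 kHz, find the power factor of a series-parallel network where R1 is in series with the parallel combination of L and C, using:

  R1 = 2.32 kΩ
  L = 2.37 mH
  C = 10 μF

Step 1 — Angular frequency: ω = 2π·f = 2π·5990 = 3.764e+04 rad/s.
Step 2 — Component impedances:
  R1: Z = R = 2320 Ω
  L: Z = jωL = j·3.764e+04·0.00237 = 0 + j89.2 Ω
  C: Z = 1/(jωC) = -j/(ω·C) = 0 - j2.657 Ω
Step 3 — Parallel branch: L || C = 1/(1/L + 1/C) = 0 - j2.739 Ω.
Step 4 — Series with R1: Z_total = R1 + (L || C) = 2320 - j2.739 Ω = 2320∠-0.1° Ω.
Step 5 — Power factor: PF = cos(φ) = Re(Z)/|Z| = 2320/2320 = 1.
Step 6 — Type: Im(Z) = -2.739 ⇒ leading (phase φ = -0.1°).

PF = 1 (leading, φ = -0.1°)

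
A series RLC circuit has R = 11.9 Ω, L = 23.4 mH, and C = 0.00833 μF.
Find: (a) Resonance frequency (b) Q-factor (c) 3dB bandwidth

Step 1 — Resonance: ω₀ = 1/√(LC) = 1/√(0.0234·8.33e-09) = 7.163e+04 rad/s.
Step 2 — f₀ = ω₀/(2π) = 1.14e+04 Hz.
Step 3 — Series Q: Q = ω₀L/R = 7.163e+04·0.0234/11.9 = 140.8.
Step 4 — Bandwidth: Δω = ω₀/Q = 508.5 rad/s; BW = Δω/(2π) = 80.94 Hz.

(a) f₀ = 1.14e+04 Hz  (b) Q = 140.8  (c) BW = 80.94 Hz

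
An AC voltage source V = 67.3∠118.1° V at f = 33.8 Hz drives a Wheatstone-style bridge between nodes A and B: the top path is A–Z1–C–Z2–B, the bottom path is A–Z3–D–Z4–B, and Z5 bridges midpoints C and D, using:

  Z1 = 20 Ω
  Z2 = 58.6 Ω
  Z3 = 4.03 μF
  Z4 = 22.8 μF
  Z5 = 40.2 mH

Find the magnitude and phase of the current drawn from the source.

Step 1 — Angular frequency: ω = 2π·f = 2π·33.8 = 212.4 rad/s.
Step 2 — Component impedances:
  Z1: Z = R = 20 Ω
  Z2: Z = R = 58.6 Ω
  Z3: Z = 1/(jωC) = -j/(ω·C) = 0 - j1168 Ω
  Z4: Z = 1/(jωC) = -j/(ω·C) = 0 - j206.5 Ω
  Z5: Z = jωL = j·212.4·0.0402 = 0 + j8.537 Ω
Step 3 — Bridge requires nodal analysis (the Z5 bridge couples midpoints C and D, so the two paths cannot be reduced to a simple series/parallel combination). Setting node B to ground and injecting 1 A at node A, the 3-node admittance system at A, C, D solves to V_A = Z_AB = 73.9 - j16.22 Ω = 75.65∠-12.4° Ω.
Step 4 — Source phasor: V = 67.3∠118.1° V = -31.7 + j59.37 V.
Step 5 — Ohm's law: I = V / Z_total = (-31.7 + j59.37) / (73.9 - j16.22) = -0.5775 + j0.6767 A.
Step 6 — Convert to polar: |I| = 0.8896 A, ∠I = 130.5°.

I = 0.8896∠130.5° A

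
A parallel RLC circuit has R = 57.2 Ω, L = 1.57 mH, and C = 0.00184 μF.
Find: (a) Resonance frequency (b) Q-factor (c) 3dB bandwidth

Step 1 — Resonance: ω₀ = 1/√(LC) = 1/√(0.00157·1.84e-09) = 5.884e+05 rad/s.
Step 2 — f₀ = ω₀/(2π) = 9.364e+04 Hz.
Step 3 — Parallel Q: Q = R/(ω₀L) = 57.2/(5.884e+05·0.00157) = 0.06192.
Step 4 — Bandwidth: Δω = ω₀/Q = 9.501e+06 rad/s; BW = Δω/(2π) = 1.512e+06 Hz.

(a) f₀ = 9.364e+04 Hz  (b) Q = 0.06192  (c) BW = 1.512e+06 Hz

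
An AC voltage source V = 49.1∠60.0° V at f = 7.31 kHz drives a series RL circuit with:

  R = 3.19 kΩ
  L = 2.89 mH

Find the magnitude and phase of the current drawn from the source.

Step 1 — Angular frequency: ω = 2π·f = 2π·7310 = 4.593e+04 rad/s.
Step 2 — Component impedances:
  R: Z = R = 3190 Ω
  L: Z = jωL = j·4.593e+04·0.00289 = 0 + j132.7 Ω
Step 3 — Series combination: Z_total = R + L = 3190 + j132.7 Ω = 3193∠2.4° Ω.
Step 4 — Source phasor: V = 49.1∠60.0° V = 24.55 + j42.52 V.
Step 5 — Ohm's law: I = V / Z_total = (24.55 + j42.52) / (3190 + j132.7) = 0.008236 + j0.01299 A.
Step 6 — Convert to polar: |I| = 0.01538 A, ∠I = 57.6°.

I = 0.01538∠57.6° A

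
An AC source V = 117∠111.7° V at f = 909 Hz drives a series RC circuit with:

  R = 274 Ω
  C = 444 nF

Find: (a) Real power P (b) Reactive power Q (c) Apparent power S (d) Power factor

Step 1 — Angular frequency: ω = 2π·f = 2π·909 = 5711 rad/s.
Step 2 — Component impedances:
  R: Z = R = 274 Ω
  C: Z = 1/(jωC) = -j/(ω·C) = 0 - j394.3 Ω
Step 3 — Series combination: Z_total = R + C = 274 - j394.3 Ω = 480.2∠-55.2° Ω.
Step 4 — Source phasor: V = 117∠111.7° V = -43.26 + j108.7 V.
Step 5 — Current: I = V / Z = -0.2373 + j0.05519 A = 0.2437∠166.9° A.
Step 6 — Complex power: S = V·I* = 16.27 - j23.41 VA.
Step 7 — Real power: P = Re(S) = 16.27 W.
Step 8 — Reactive power: Q = Im(S) = -23.41 VAR.
Step 9 — Apparent power: |S| = 28.51 VA.
Step 10 — Power factor: PF = P/|S| = 0.5706 (leading).

(a) P = 16.27 W  (b) Q = -23.41 VAR  (c) S = 28.51 VA  (d) PF = 0.5706 (leading)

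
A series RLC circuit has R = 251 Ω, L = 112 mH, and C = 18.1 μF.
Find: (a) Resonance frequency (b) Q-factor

Step 1 — Resonance condition Im(Z)=0 gives ω₀ = 1/√(LC).
Step 2 — ω₀ = 1/√(0.112·1.81e-05) = 702.3 rad/s.
Step 3 — f₀ = ω₀/(2π) = 111.8 Hz.
Step 4 — Series Q: Q = ω₀L/R = 702.3·0.112/251 = 0.3134.

(a) f₀ = 111.8 Hz  (b) Q = 0.3134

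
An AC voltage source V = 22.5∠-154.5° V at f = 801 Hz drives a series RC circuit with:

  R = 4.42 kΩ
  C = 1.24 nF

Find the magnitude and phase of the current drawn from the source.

Step 1 — Angular frequency: ω = 2π·f = 2π·801 = 5033 rad/s.
Step 2 — Component impedances:
  R: Z = R = 4420 Ω
  C: Z = 1/(jωC) = -j/(ω·C) = 0 - j1.602e+05 Ω
Step 3 — Series combination: Z_total = R + C = 4420 - j1.602e+05 Ω = 1.603e+05∠-88.4° Ω.
Step 4 — Source phasor: V = 22.5∠-154.5° V = -20.31 - j9.686 V.
Step 5 — Ohm's law: I = V / Z_total = (-20.31 - j9.686) / (4420 - j1.602e+05) = 5.691e-05 - j0.0001283 A.
Step 6 — Convert to polar: |I| = 0.0001404 A, ∠I = -66.1°.

I = 0.0001404∠-66.1° A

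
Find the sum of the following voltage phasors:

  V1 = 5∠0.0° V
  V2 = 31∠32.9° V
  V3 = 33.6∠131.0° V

Step 1 — Convert each phasor to rectangular form:
  V1 = 5·(cos(0.0°) + j·sin(0.0°)) = 5 V
  V2 = 31·(cos(32.9°) + j·sin(32.9°)) = 26.03 + j16.84 V
  V3 = 33.6·(cos(131.0°) + j·sin(131.0°)) = -22.04 + j25.36 V
Step 2 — Sum components: V_total = 8.985 + j42.2 V.
Step 3 — Convert to polar: |V_total| = 43.14 V, ∠V_total = 78.0°.

V_total = 43.14∠78.0° V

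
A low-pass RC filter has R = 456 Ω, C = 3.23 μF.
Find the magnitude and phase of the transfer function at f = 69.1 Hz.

Step 1 — Angular frequency: ω = 2π·69.1 = 434.2 rad/s.
Step 2 — Transfer function: H(jω) = 1/(1 + jωRC).
Step 3 — Denominator: 1 + jωRC = 1 + j·434.2·456·3.23e-06 = 1 + j0.6395.
Step 4 — H = 0.7098 - j0.4539.
Step 5 — Magnitude: |H| = 0.8425 (-1.5 dB); phase: φ = -32.6°.

|H| = 0.8425 (-1.5 dB), φ = -32.6°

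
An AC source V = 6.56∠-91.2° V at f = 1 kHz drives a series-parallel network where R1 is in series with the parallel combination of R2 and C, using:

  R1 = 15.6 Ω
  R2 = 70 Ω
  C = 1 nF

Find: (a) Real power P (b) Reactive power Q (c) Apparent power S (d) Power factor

Step 1 — Angular frequency: ω = 2π·f = 2π·1000 = 6283 rad/s.
Step 2 — Component impedances:
  R1: Z = R = 15.6 Ω
  R2: Z = R = 70 Ω
  C: Z = 1/(jωC) = -j/(ω·C) = 0 - j1.592e+05 Ω
Step 3 — Parallel branch: R2 || C = 1/(1/R2 + 1/C) = 70 - j0.03079 Ω.
Step 4 — Series with R1: Z_total = R1 + (R2 || C) = 85.6 - j0.03079 Ω = 85.6∠-0.0° Ω.
Step 5 — Source phasor: V = 6.56∠-91.2° V = -0.1374 - j6.559 V.
Step 6 — Current: I = V / Z = -0.001577 - j0.07662 A = 0.07664∠-91.2° A.
Step 7 — Complex power: S = V·I* = 0.5027 - j0.0001808 VA.
Step 8 — Real power: P = Re(S) = 0.5027 W.
Step 9 — Reactive power: Q = Im(S) = -0.0001808 VAR.
Step 10 — Apparent power: |S| = 0.5027 VA.
Step 11 — Power factor: PF = P/|S| = 1 (leading).

(a) P = 0.5027 W  (b) Q = -0.0001808 VAR  (c) S = 0.5027 VA  (d) PF = 1 (leading)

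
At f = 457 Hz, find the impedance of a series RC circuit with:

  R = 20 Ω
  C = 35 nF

Step 1 — Angular frequency: ω = 2π·f = 2π·457 = 2871 rad/s.
Step 2 — Component impedances:
  R: Z = R = 20 Ω
  C: Z = 1/(jωC) = -j/(ω·C) = 0 - j9950 Ω
Step 3 — Series combination: Z_total = R + C = 20 - j9950 Ω = 9950∠-89.9° Ω.

Z = 20 - j9950 Ω = 9950∠-89.9° Ω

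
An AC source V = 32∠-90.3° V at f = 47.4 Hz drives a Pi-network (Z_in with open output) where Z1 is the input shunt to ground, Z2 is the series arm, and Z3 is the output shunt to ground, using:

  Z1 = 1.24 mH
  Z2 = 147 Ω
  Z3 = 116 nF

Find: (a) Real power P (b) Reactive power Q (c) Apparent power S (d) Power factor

Step 1 — Angular frequency: ω = 2π·f = 2π·47.4 = 297.8 rad/s.
Step 2 — Component impedances:
  Z1: Z = jωL = j·297.8·0.00124 = 0 + j0.3693 Ω
  Z2: Z = R = 147 Ω
  Z3: Z = 1/(jωC) = -j/(ω·C) = 0 - j2.895e+04 Ω
Step 3 — With open output, the series arm Z2 and the output shunt Z3 appear in series to ground: Z2 + Z3 = 147 - j2.895e+04 Ω.
Step 4 — Parallel with input shunt Z1: Z_in = Z1 || (Z2 + Z3) = 2.393e-08 + j0.3693 Ω = 0.3693∠90.0° Ω.
Step 5 — Source phasor: V = 32∠-90.3° V = -0.1676 - j32 V.
Step 6 — Current: I = V / Z = -86.65 + j0.4537 A = 86.65∠179.7° A.
Step 7 — Complex power: S = V·I* = 0.0001797 + j2773 VA.
Step 8 — Real power: P = Re(S) = 0.0001797 W.
Step 9 — Reactive power: Q = Im(S) = 2773 VAR.
Step 10 — Apparent power: |S| = 2773 VA.
Step 11 — Power factor: PF = P/|S| = 6.479e-08 (lagging).

(a) P = 0.0001797 W  (b) Q = 2773 VAR  (c) S = 2773 VA  (d) PF = 6.479e-08 (lagging)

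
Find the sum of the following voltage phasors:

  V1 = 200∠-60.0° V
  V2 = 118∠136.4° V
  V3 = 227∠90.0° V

Step 1 — Convert each phasor to rectangular form:
  V1 = 200·(cos(-60.0°) + j·sin(-60.0°)) = 100 - j173.2 V
  V2 = 118·(cos(136.4°) + j·sin(136.4°)) = -85.45 + j81.38 V
  V3 = 227·(cos(90.0°) + j·sin(90.0°)) = 0 + j227 V
Step 2 — Sum components: V_total = 14.55 + j135.2 V.
Step 3 — Convert to polar: |V_total| = 136 V, ∠V_total = 83.9°.

V_total = 136∠83.9° V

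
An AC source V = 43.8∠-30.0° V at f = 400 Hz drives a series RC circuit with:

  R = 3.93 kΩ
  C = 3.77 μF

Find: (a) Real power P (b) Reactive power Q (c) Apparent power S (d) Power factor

Step 1 — Angular frequency: ω = 2π·f = 2π·400 = 2513 rad/s.
Step 2 — Component impedances:
  R: Z = R = 3930 Ω
  C: Z = 1/(jωC) = -j/(ω·C) = 0 - j105.5 Ω
Step 3 — Series combination: Z_total = R + C = 3930 - j105.5 Ω = 3931∠-1.5° Ω.
Step 4 — Source phasor: V = 43.8∠-30.0° V = 37.93 - j21.9 V.
Step 5 — Current: I = V / Z = 0.009794 - j0.005309 A = 0.01114∠-28.5° A.
Step 6 — Complex power: S = V·I* = 0.4878 - j0.0131 VA.
Step 7 — Real power: P = Re(S) = 0.4878 W.
Step 8 — Reactive power: Q = Im(S) = -0.0131 VAR.
Step 9 — Apparent power: |S| = 0.488 VA.
Step 10 — Power factor: PF = P/|S| = 0.9996 (leading).

(a) P = 0.4878 W  (b) Q = -0.0131 VAR  (c) S = 0.488 VA  (d) PF = 0.9996 (leading)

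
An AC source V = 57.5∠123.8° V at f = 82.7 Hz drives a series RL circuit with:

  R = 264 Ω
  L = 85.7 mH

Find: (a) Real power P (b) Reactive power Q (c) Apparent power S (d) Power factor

Step 1 — Angular frequency: ω = 2π·f = 2π·82.7 = 519.6 rad/s.
Step 2 — Component impedances:
  R: Z = R = 264 Ω
  L: Z = jωL = j·519.6·0.0857 = 0 + j44.53 Ω
Step 3 — Series combination: Z_total = R + L = 264 + j44.53 Ω = 267.7∠9.6° Ω.
Step 4 — Source phasor: V = 57.5∠123.8° V = -31.99 + j47.78 V.
Step 5 — Current: I = V / Z = -0.08813 + j0.1959 A = 0.2148∠114.2° A.
Step 6 — Complex power: S = V·I* = 12.18 + j2.054 VA.
Step 7 — Real power: P = Re(S) = 12.18 W.
Step 8 — Reactive power: Q = Im(S) = 2.054 VAR.
Step 9 — Apparent power: |S| = 12.35 VA.
Step 10 — Power factor: PF = P/|S| = 0.9861 (lagging).

(a) P = 12.18 W  (b) Q = 2.054 VAR  (c) S = 12.35 VA  (d) PF = 0.9861 (lagging)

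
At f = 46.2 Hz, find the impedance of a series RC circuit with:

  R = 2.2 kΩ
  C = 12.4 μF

Step 1 — Angular frequency: ω = 2π·f = 2π·46.2 = 290.3 rad/s.
Step 2 — Component impedances:
  R: Z = R = 2200 Ω
  C: Z = 1/(jωC) = -j/(ω·C) = 0 - j277.8 Ω
Step 3 — Series combination: Z_total = R + C = 2200 - j277.8 Ω = 2217∠-7.2° Ω.

Z = 2200 - j277.8 Ω = 2217∠-7.2° Ω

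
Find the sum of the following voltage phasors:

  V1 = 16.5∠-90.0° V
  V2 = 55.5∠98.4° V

Step 1 — Convert each phasor to rectangular form:
  V1 = 16.5·(cos(-90.0°) + j·sin(-90.0°)) = 0 - j16.5 V
  V2 = 55.5·(cos(98.4°) + j·sin(98.4°)) = -8.108 + j54.9 V
Step 2 — Sum components: V_total = -8.108 + j38.4 V.
Step 3 — Convert to polar: |V_total| = 39.25 V, ∠V_total = 101.9°.

V_total = 39.25∠101.9° V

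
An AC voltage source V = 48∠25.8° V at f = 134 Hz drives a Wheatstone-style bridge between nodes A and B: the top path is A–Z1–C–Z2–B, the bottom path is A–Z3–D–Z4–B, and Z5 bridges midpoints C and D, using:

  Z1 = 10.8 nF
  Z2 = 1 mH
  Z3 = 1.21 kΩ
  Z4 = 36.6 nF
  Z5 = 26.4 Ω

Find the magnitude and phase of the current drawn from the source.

Step 1 — Angular frequency: ω = 2π·f = 2π·134 = 841.9 rad/s.
Step 2 — Component impedances:
  Z1: Z = 1/(jωC) = -j/(ω·C) = 0 - j1.1e+05 Ω
  Z2: Z = jωL = j·841.9·0.001 = 0 + j0.8419 Ω
  Z3: Z = R = 1210 Ω
  Z4: Z = 1/(jωC) = -j/(ω·C) = 0 - j3.245e+04 Ω
  Z5: Z = R = 26.4 Ω
Step 3 — Bridge requires nodal analysis (the Z5 bridge couples midpoints C and D, so the two paths cannot be reduced to a simple series/parallel combination). Setting node B to ground and injecting 1 A at node A, the 3-node admittance system at A, C, D solves to V_A = Z_AB = 1236 - j13.08 Ω = 1236∠-0.6° Ω.
Step 4 — Source phasor: V = 48∠25.8° V = 43.22 + j20.89 V.
Step 5 — Ohm's law: I = V / Z_total = (43.22 + j20.89) / (1236 - j13.08) = 0.03477 + j0.01727 A.
Step 6 — Convert to polar: |I| = 0.03883 A, ∠I = 26.4°.

I = 0.03883∠26.4° A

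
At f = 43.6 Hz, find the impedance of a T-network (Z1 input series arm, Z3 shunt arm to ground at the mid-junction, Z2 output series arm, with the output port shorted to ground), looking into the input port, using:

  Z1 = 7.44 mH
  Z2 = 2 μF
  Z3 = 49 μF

Step 1 — Angular frequency: ω = 2π·f = 2π·43.6 = 273.9 rad/s.
Step 2 — Component impedances:
  Z1: Z = jωL = j·273.9·0.00744 = 0 + j2.038 Ω
  Z2: Z = 1/(jωC) = -j/(ω·C) = 0 - j1825 Ω
  Z3: Z = 1/(jωC) = -j/(ω·C) = 0 - j74.5 Ω
Step 3 — With the output port shorted to ground, the output series arm Z2 runs from the junction to ground; the shunt arm Z3 also runs from the junction to ground. They appear in parallel: Z3 || Z2 = 0 - j71.58 Ω.
Step 4 — Series with input arm Z1: Z_in = Z1 + (Z3 || Z2) = 0 - j69.54 Ω = 69.54∠-90.0° Ω.

Z = 0 - j69.54 Ω = 69.54∠-90.0° Ω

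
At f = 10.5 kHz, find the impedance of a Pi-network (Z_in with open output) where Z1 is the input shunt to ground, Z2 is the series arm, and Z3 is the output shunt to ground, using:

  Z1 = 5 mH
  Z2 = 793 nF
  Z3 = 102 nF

Step 1 — Angular frequency: ω = 2π·f = 2π·1.05e+04 = 6.597e+04 rad/s.
Step 2 — Component impedances:
  Z1: Z = jωL = j·6.597e+04·0.005 = 0 + j329.9 Ω
  Z2: Z = 1/(jωC) = -j/(ω·C) = 0 - j19.11 Ω
  Z3: Z = 1/(jωC) = -j/(ω·C) = 0 - j148.6 Ω
Step 3 — With open output, the series arm Z2 and the output shunt Z3 appear in series to ground: Z2 + Z3 = 0 - j167.7 Ω.
Step 4 — Parallel with input shunt Z1: Z_in = Z1 || (Z2 + Z3) = 0 - j341.2 Ω = 341.2∠-90.0° Ω.

Z = 0 - j341.2 Ω = 341.2∠-90.0° Ω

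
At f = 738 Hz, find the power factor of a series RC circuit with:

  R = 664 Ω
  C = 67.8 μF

Step 1 — Angular frequency: ω = 2π·f = 2π·738 = 4637 rad/s.
Step 2 — Component impedances:
  R: Z = R = 664 Ω
  C: Z = 1/(jωC) = -j/(ω·C) = 0 - j3.181 Ω
Step 3 — Series combination: Z_total = R + C = 664 - j3.181 Ω = 664∠-0.3° Ω.
Step 4 — Power factor: PF = cos(φ) = Re(Z)/|Z| = 664/664 = 1.
Step 5 — Type: Im(Z) = -3.181 ⇒ leading (phase φ = -0.3°).

PF = 1 (leading, φ = -0.3°)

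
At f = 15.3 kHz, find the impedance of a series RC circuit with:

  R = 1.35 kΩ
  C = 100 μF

Step 1 — Angular frequency: ω = 2π·f = 2π·1.53e+04 = 9.613e+04 rad/s.
Step 2 — Component impedances:
  R: Z = R = 1350 Ω
  C: Z = 1/(jωC) = -j/(ω·C) = 0 - j0.104 Ω
Step 3 — Series combination: Z_total = R + C = 1350 - j0.104 Ω = 1350∠-0.0° Ω.

Z = 1350 - j0.104 Ω = 1350∠-0.0° Ω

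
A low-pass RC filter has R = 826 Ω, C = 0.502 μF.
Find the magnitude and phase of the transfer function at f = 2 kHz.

Step 1 — Angular frequency: ω = 2π·2000 = 1.257e+04 rad/s.
Step 2 — Transfer function: H(jω) = 1/(1 + jωRC).
Step 3 — Denominator: 1 + jωRC = 1 + j·1.257e+04·826·5.02e-07 = 1 + j5.211.
Step 4 — H = 0.03552 - j0.1851.
Step 5 — Magnitude: |H| = 0.1885 (-14.5 dB); phase: φ = -79.1°.

|H| = 0.1885 (-14.5 dB), φ = -79.1°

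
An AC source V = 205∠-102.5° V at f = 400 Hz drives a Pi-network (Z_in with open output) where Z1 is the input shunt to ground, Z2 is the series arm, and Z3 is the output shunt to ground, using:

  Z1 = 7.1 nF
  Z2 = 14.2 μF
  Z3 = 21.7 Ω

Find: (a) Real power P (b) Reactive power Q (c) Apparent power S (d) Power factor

Step 1 — Angular frequency: ω = 2π·f = 2π·400 = 2513 rad/s.
Step 2 — Component impedances:
  Z1: Z = 1/(jωC) = -j/(ω·C) = 0 - j5.604e+04 Ω
  Z2: Z = 1/(jωC) = -j/(ω·C) = 0 - j28.02 Ω
  Z3: Z = R = 21.7 Ω
Step 3 — With open output, the series arm Z2 and the output shunt Z3 appear in series to ground: Z2 + Z3 = 21.7 - j28.02 Ω.
Step 4 — Parallel with input shunt Z1: Z_in = Z1 || (Z2 + Z3) = 21.68 - j28.01 Ω = 35.42∠-52.3° Ω.
Step 5 — Source phasor: V = 205∠-102.5° V = -44.37 - j200.1 V.
Step 6 — Current: I = V / Z = 3.702 - j4.448 A = 5.787∠-50.2° A.
Step 7 — Complex power: S = V·I* = 726.1 - j938.3 VA.
Step 8 — Real power: P = Re(S) = 726.1 W.
Step 9 — Reactive power: Q = Im(S) = -938.3 VAR.
Step 10 — Apparent power: |S| = 1186 VA.
Step 11 — Power factor: PF = P/|S| = 0.612 (leading).

(a) P = 726.1 W  (b) Q = -938.3 VAR  (c) S = 1186 VA  (d) PF = 0.612 (leading)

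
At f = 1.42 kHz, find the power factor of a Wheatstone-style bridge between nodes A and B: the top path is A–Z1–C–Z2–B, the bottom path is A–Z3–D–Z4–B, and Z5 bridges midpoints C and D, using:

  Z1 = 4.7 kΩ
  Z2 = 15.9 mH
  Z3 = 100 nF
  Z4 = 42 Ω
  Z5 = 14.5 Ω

Step 1 — Angular frequency: ω = 2π·f = 2π·1420 = 8922 rad/s.
Step 2 — Component impedances:
  Z1: Z = R = 4700 Ω
  Z2: Z = jωL = j·8922·0.0159 = 0 + j141.9 Ω
  Z3: Z = 1/(jωC) = -j/(ω·C) = 0 - j1121 Ω
  Z4: Z = R = 42 Ω
  Z5: Z = R = 14.5 Ω
Step 3 — Bridge requires nodal analysis (the Z5 bridge couples midpoints C and D, so the two paths cannot be reduced to a simple series/parallel combination). Setting node B to ground and injecting 1 A at node A, the 3-node admittance system at A, C, D solves to V_A = Z_AB = 291.5 - j1049 Ω = 1089∠-74.5° Ω.
Step 4 — Power factor: PF = cos(φ) = Re(Z)/|Z| = 291.5/1089 = 0.2677.
Step 5 — Type: Im(Z) = -1049 ⇒ leading (phase φ = -74.5°).

PF = 0.2677 (leading, φ = -74.5°)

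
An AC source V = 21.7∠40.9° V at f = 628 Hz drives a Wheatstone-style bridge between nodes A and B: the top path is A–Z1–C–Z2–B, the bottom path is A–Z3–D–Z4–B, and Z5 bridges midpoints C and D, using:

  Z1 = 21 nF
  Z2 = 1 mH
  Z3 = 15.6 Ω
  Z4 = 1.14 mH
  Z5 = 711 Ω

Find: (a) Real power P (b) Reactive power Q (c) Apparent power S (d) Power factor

Step 1 — Angular frequency: ω = 2π·f = 2π·628 = 3946 rad/s.
Step 2 — Component impedances:
  Z1: Z = 1/(jωC) = -j/(ω·C) = 0 - j1.207e+04 Ω
  Z2: Z = jωL = j·3946·0.001 = 0 + j3.946 Ω
  Z3: Z = R = 15.6 Ω
  Z4: Z = jωL = j·3946·0.00114 = 0 + j4.498 Ω
  Z5: Z = R = 711 Ω
Step 3 — Bridge requires nodal analysis (the Z5 bridge couples midpoints C and D, so the two paths cannot be reduced to a simple series/parallel combination). Setting node B to ground and injecting 1 A at node A, the 3-node admittance system at A, C, D solves to V_A = Z_AB = 15.64 + j4.479 Ω = 16.27∠16.0° Ω.
Step 4 — Source phasor: V = 21.7∠40.9° V = 16.4 + j14.21 V.
Step 5 — Current: I = V / Z = 1.21 + j0.562 A = 1.334∠24.9° A.
Step 6 — Complex power: S = V·I* = 27.83 + j7.969 VA.
Step 7 — Real power: P = Re(S) = 27.83 W.
Step 8 — Reactive power: Q = Im(S) = 7.969 VAR.
Step 9 — Apparent power: |S| = 28.94 VA.
Step 10 — Power factor: PF = P/|S| = 0.9614 (lagging).

(a) P = 27.83 W  (b) Q = 7.969 VAR  (c) S = 28.94 VA  (d) PF = 0.9614 (lagging)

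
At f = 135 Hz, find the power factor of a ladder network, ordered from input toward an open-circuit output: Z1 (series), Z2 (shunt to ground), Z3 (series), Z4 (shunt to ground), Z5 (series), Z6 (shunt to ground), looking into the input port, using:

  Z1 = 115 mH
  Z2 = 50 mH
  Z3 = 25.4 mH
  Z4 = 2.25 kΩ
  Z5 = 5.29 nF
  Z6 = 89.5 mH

Step 1 — Angular frequency: ω = 2π·f = 2π·135 = 848.2 rad/s.
Step 2 — Component impedances:
  Z1: Z = jωL = j·848.2·0.115 = 0 + j97.55 Ω
  Z2: Z = jωL = j·848.2·0.05 = 0 + j42.41 Ω
  Z3: Z = jωL = j·848.2·0.0254 = 0 + j21.55 Ω
  Z4: Z = R = 2250 Ω
  Z5: Z = 1/(jωC) = -j/(ω·C) = 0 - j2.229e+05 Ω
  Z6: Z = jωL = j·848.2·0.0895 = 0 + j75.92 Ω
Step 3 — Ladder network (open output): work backward from the far end, alternating series and parallel combinations. Z_in = 0.7993 + j139.9 Ω = 139.9∠89.7° Ω.
Step 4 — Power factor: PF = cos(φ) = Re(Z)/|Z| = 0.79925/139.95 = 0.005711.
Step 5 — Type: Im(Z) = 139.9 ⇒ lagging (phase φ = 89.7°).

PF = 0.005711 (lagging, φ = 89.7°)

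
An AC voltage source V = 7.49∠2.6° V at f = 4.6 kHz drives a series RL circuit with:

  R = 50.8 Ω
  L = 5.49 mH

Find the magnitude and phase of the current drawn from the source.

Step 1 — Angular frequency: ω = 2π·f = 2π·4600 = 2.89e+04 rad/s.
Step 2 — Component impedances:
  R: Z = R = 50.8 Ω
  L: Z = jωL = j·2.89e+04·0.00549 = 0 + j158.7 Ω
Step 3 — Series combination: Z_total = R + L = 50.8 + j158.7 Ω = 166.6∠72.2° Ω.
Step 4 — Source phasor: V = 7.49∠2.6° V = 7.482 + j0.3398 V.
Step 5 — Ohm's law: I = V / Z_total = (7.482 + j0.3398) / (50.8 + j158.7) = 0.01564 - j0.04215 A.
Step 6 — Convert to polar: |I| = 0.04496 A, ∠I = -69.6°.

I = 0.04496∠-69.6° A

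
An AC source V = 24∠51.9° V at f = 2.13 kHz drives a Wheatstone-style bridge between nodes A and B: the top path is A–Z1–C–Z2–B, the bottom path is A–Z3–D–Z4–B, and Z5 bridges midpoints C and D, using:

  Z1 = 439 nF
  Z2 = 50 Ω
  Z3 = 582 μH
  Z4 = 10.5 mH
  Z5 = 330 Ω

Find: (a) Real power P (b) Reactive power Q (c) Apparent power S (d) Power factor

Step 1 — Angular frequency: ω = 2π·f = 2π·2130 = 1.338e+04 rad/s.
Step 2 — Component impedances:
  Z1: Z = 1/(jωC) = -j/(ω·C) = 0 - j170.2 Ω
  Z2: Z = R = 50 Ω
  Z3: Z = jωL = j·1.338e+04·0.000582 = 0 + j7.789 Ω
  Z4: Z = jωL = j·1.338e+04·0.0105 = 0 + j140.5 Ω
  Z5: Z = R = 330 Ω
Step 3 — Bridge requires nodal analysis (the Z5 bridge couples midpoints C and D, so the two paths cannot be reduced to a simple series/parallel combination). Setting node B to ground and injecting 1 A at node A, the 3-node admittance system at A, C, D solves to V_A = Z_AB = 187.8 + j140.3 Ω = 234.4∠36.8° Ω.
Step 4 — Source phasor: V = 24∠51.9° V = 14.81 + j18.89 V.
Step 5 — Current: I = V / Z = 0.09883 + j0.02675 A = 0.1024∠15.1° A.
Step 6 — Complex power: S = V·I* = 1.969 + j1.47 VA.
Step 7 — Real power: P = Re(S) = 1.969 W.
Step 8 — Reactive power: Q = Im(S) = 1.47 VAR.
Step 9 — Apparent power: |S| = 2.457 VA.
Step 10 — Power factor: PF = P/|S| = 0.8012 (lagging).

(a) P = 1.969 W  (b) Q = 1.47 VAR  (c) S = 2.457 VA  (d) PF = 0.8012 (lagging)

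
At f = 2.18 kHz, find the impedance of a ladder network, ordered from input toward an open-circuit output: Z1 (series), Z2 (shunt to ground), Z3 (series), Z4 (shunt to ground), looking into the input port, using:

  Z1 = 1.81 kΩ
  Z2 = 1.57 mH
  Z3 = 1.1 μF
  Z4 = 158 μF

Step 1 — Angular frequency: ω = 2π·f = 2π·2180 = 1.37e+04 rad/s.
Step 2 — Component impedances:
  Z1: Z = R = 1810 Ω
  Z2: Z = jωL = j·1.37e+04·0.00157 = 0 + j21.5 Ω
  Z3: Z = 1/(jωC) = -j/(ω·C) = 0 - j66.37 Ω
  Z4: Z = 1/(jωC) = -j/(ω·C) = 0 - j0.4621 Ω
Step 3 — Ladder network (open output): work backward from the far end, alternating series and parallel combinations. Z_in = 1810 + j31.71 Ω = 1810∠1.0° Ω.

Z = 1810 + j31.71 Ω = 1810∠1.0° Ω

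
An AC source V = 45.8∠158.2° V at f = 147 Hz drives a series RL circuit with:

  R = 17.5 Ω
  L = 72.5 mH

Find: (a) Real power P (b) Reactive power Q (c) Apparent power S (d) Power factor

Step 1 — Angular frequency: ω = 2π·f = 2π·147 = 923.6 rad/s.
Step 2 — Component impedances:
  R: Z = R = 17.5 Ω
  L: Z = jωL = j·923.6·0.0725 = 0 + j66.96 Ω
Step 3 — Series combination: Z_total = R + L = 17.5 + j66.96 Ω = 69.21∠75.4° Ω.
Step 4 — Source phasor: V = 45.8∠158.2° V = -42.52 + j17.01 V.
Step 5 — Current: I = V / Z = 0.08241 + j0.6566 A = 0.6617∠82.8° A.
Step 6 — Complex power: S = V·I* = 7.663 + j29.32 VA.
Step 7 — Real power: P = Re(S) = 7.663 W.
Step 8 — Reactive power: Q = Im(S) = 29.32 VAR.
Step 9 — Apparent power: |S| = 30.31 VA.
Step 10 — Power factor: PF = P/|S| = 0.2528 (lagging).

(a) P = 7.663 W  (b) Q = 29.32 VAR  (c) S = 30.31 VA  (d) PF = 0.2528 (lagging)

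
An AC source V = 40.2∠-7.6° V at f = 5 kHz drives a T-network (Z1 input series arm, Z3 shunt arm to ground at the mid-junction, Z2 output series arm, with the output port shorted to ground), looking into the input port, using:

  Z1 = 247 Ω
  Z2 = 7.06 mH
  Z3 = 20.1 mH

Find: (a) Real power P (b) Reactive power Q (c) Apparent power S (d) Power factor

Step 1 — Angular frequency: ω = 2π·f = 2π·5000 = 3.142e+04 rad/s.
Step 2 — Component impedances:
  Z1: Z = R = 247 Ω
  Z2: Z = jωL = j·3.142e+04·0.00706 = 0 + j221.8 Ω
  Z3: Z = jωL = j·3.142e+04·0.0201 = 0 + j631.5 Ω
Step 3 — With the output port shorted to ground, the output series arm Z2 runs from the junction to ground; the shunt arm Z3 also runs from the junction to ground. They appear in parallel: Z3 || Z2 = 0 + j164.1 Ω.
Step 4 — Series with input arm Z1: Z_in = Z1 + (Z3 || Z2) = 247 + j164.1 Ω = 296.6∠33.6° Ω.
Step 5 — Source phasor: V = 40.2∠-7.6° V = 39.85 - j5.317 V.
Step 6 — Current: I = V / Z = 0.102 - j0.0893 A = 0.1356∠-41.2° A.
Step 7 — Complex power: S = V·I* = 4.538 + j3.016 VA.
Step 8 — Real power: P = Re(S) = 4.538 W.
Step 9 — Reactive power: Q = Im(S) = 3.016 VAR.
Step 10 — Apparent power: |S| = 5.449 VA.
Step 11 — Power factor: PF = P/|S| = 0.8329 (lagging).

(a) P = 4.538 W  (b) Q = 3.016 VAR  (c) S = 5.449 VA  (d) PF = 0.8329 (lagging)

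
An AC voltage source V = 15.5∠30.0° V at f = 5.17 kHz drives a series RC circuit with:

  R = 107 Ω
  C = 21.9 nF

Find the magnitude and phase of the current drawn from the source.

Step 1 — Angular frequency: ω = 2π·f = 2π·5170 = 3.248e+04 rad/s.
Step 2 — Component impedances:
  R: Z = R = 107 Ω
  C: Z = 1/(jωC) = -j/(ω·C) = 0 - j1406 Ω
Step 3 — Series combination: Z_total = R + C = 107 - j1406 Ω = 1410∠-85.6° Ω.
Step 4 — Source phasor: V = 15.5∠30.0° V = 13.42 + j7.75 V.
Step 5 — Ohm's law: I = V / Z_total = (13.42 + j7.75) / (107 - j1406) = -0.004759 + j0.009912 A.
Step 6 — Convert to polar: |I| = 0.01099 A, ∠I = 115.6°.

I = 0.01099∠115.6° A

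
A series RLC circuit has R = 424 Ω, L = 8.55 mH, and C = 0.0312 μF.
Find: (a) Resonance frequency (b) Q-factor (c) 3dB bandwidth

Step 1 — Resonance: ω₀ = 1/√(LC) = 1/√(0.00855·3.12e-08) = 6.123e+04 rad/s.
Step 2 — f₀ = ω₀/(2π) = 9745 Hz.
Step 3 — Series Q: Q = ω₀L/R = 6.123e+04·0.00855/424 = 1.235.
Step 4 — Bandwidth: Δω = ω₀/Q = 4.959e+04 rad/s; BW = Δω/(2π) = 7893 Hz.

(a) f₀ = 9745 Hz  (b) Q = 1.235  (c) BW = 7893 Hz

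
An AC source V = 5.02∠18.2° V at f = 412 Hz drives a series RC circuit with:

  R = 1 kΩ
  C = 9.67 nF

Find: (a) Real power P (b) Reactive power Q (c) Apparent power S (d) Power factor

Step 1 — Angular frequency: ω = 2π·f = 2π·412 = 2589 rad/s.
Step 2 — Component impedances:
  R: Z = R = 1000 Ω
  C: Z = 1/(jωC) = -j/(ω·C) = 0 - j3.995e+04 Ω
Step 3 — Series combination: Z_total = R + C = 1000 - j3.995e+04 Ω = 3.996e+04∠-88.6° Ω.
Step 4 — Source phasor: V = 5.02∠18.2° V = 4.769 + j1.568 V.
Step 5 — Current: I = V / Z = -3.624e-05 + j0.0001203 A = 0.0001256∠106.8° A.
Step 6 — Complex power: S = V·I* = 1.578e-05 - j0.0006304 VA.
Step 7 — Real power: P = Re(S) = 1.578e-05 W.
Step 8 — Reactive power: Q = Im(S) = -0.0006304 VAR.
Step 9 — Apparent power: |S| = 0.0006306 VA.
Step 10 — Power factor: PF = P/|S| = 0.02502 (leading).

(a) P = 1.578e-05 W  (b) Q = -0.0006304 VAR  (c) S = 0.0006306 VA  (d) PF = 0.02502 (leading)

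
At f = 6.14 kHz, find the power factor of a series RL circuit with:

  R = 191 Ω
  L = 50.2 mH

Step 1 — Angular frequency: ω = 2π·f = 2π·6140 = 3.858e+04 rad/s.
Step 2 — Component impedances:
  R: Z = R = 191 Ω
  L: Z = jωL = j·3.858e+04·0.0502 = 0 + j1937 Ω
Step 3 — Series combination: Z_total = R + L = 191 + j1937 Ω = 1946∠84.4° Ω.
Step 4 — Power factor: PF = cos(φ) = Re(Z)/|Z| = 191/1946 = 0.09815.
Step 5 — Type: Im(Z) = 1937 ⇒ lagging (phase φ = 84.4°).

PF = 0.09815 (lagging, φ = 84.4°)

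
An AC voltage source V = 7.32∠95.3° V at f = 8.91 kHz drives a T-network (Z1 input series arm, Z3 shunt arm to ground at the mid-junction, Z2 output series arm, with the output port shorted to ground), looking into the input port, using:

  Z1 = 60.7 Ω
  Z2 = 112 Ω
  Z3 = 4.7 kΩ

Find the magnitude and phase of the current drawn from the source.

Step 1 — Angular frequency: ω = 2π·f = 2π·8910 = 5.598e+04 rad/s.
Step 2 — Component impedances:
  Z1: Z = R = 60.7 Ω
  Z2: Z = R = 112 Ω
  Z3: Z = R = 4700 Ω
Step 3 — With the output port shorted to ground, the output series arm Z2 runs from the junction to ground; the shunt arm Z3 also runs from the junction to ground. They appear in parallel: Z3 || Z2 = 109.4 Ω.
Step 4 — Series with input arm Z1: Z_in = Z1 + (Z3 || Z2) = 170.1 Ω = 170.1∠0.0° Ω.
Step 5 — Source phasor: V = 7.32∠95.3° V = -0.6762 + j7.289 V.
Step 6 — Ohm's law: I = V / Z_total = (-0.6762 + j7.289) / (170.1) = -0.003975 + j0.04285 A.
Step 7 — Convert to polar: |I| = 0.04304 A, ∠I = 95.3°.

I = 0.04304∠95.3° A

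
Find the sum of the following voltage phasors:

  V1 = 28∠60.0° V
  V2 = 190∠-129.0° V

Step 1 — Convert each phasor to rectangular form:
  V1 = 28·(cos(60.0°) + j·sin(60.0°)) = 14 + j24.25 V
  V2 = 190·(cos(-129.0°) + j·sin(-129.0°)) = -119.6 - j147.7 V
Step 2 — Sum components: V_total = -105.6 - j123.4 V.
Step 3 — Convert to polar: |V_total| = 162.4 V, ∠V_total = -130.5°.

V_total = 162.4∠-130.5° V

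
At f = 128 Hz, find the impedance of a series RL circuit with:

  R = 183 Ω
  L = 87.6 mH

Step 1 — Angular frequency: ω = 2π·f = 2π·128 = 804.2 rad/s.
Step 2 — Component impedances:
  R: Z = R = 183 Ω
  L: Z = jωL = j·804.2·0.0876 = 0 + j70.45 Ω
Step 3 — Series combination: Z_total = R + L = 183 + j70.45 Ω = 196.1∠21.1° Ω.

Z = 183 + j70.45 Ω = 196.1∠21.1° Ω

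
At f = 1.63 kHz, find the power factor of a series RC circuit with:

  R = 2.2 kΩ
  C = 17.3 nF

Step 1 — Angular frequency: ω = 2π·f = 2π·1630 = 1.024e+04 rad/s.
Step 2 — Component impedances:
  R: Z = R = 2200 Ω
  C: Z = 1/(jωC) = -j/(ω·C) = 0 - j5644 Ω
Step 3 — Series combination: Z_total = R + C = 2200 - j5644 Ω = 6058∠-68.7° Ω.
Step 4 — Power factor: PF = cos(φ) = Re(Z)/|Z| = 2200/6058 = 0.3632.
Step 5 — Type: Im(Z) = -5644 ⇒ leading (phase φ = -68.7°).

PF = 0.3632 (leading, φ = -68.7°)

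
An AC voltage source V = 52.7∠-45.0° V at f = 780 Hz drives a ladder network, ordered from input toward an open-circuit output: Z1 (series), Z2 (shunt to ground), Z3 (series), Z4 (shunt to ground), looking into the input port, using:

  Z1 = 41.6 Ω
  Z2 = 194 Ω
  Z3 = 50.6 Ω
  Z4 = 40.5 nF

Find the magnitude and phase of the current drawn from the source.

Step 1 — Angular frequency: ω = 2π·f = 2π·780 = 4901 rad/s.
Step 2 — Component impedances:
  Z1: Z = R = 41.6 Ω
  Z2: Z = R = 194 Ω
  Z3: Z = R = 50.6 Ω
  Z4: Z = 1/(jωC) = -j/(ω·C) = 0 - j5038 Ω
Step 3 — Ladder network (open output): work backward from the far end, alternating series and parallel combinations. Z_in = 235.2 - j7.453 Ω = 235.4∠-1.8° Ω.
Step 4 — Source phasor: V = 52.7∠-45.0° V = 37.26 - j37.26 V.
Step 5 — Ohm's law: I = V / Z_total = (37.26 - j37.26) / (235.2 - j7.453) = 0.1633 - j0.1532 A.
Step 6 — Convert to polar: |I| = 0.2239 A, ∠I = -43.2°.

I = 0.2239∠-43.2° A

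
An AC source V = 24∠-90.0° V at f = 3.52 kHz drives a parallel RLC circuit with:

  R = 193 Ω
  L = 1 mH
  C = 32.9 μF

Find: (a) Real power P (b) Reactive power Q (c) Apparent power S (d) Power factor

Step 1 — Angular frequency: ω = 2π·f = 2π·3520 = 2.212e+04 rad/s.
Step 2 — Component impedances:
  R: Z = R = 193 Ω
  L: Z = jωL = j·2.212e+04·0.001 = 0 + j22.12 Ω
  C: Z = 1/(jωC) = -j/(ω·C) = 0 - j1.374 Ω
Step 3 — Parallel combination: 1/Z_total = 1/R + 1/L + 1/C; Z_total = 0.01113 - j1.465 Ω = 1.465∠-89.6° Ω.
Step 4 — Source phasor: V = 24∠-90.0° V = 0 - j24 V.
Step 5 — Current: I = V / Z = 16.38 - j0.1244 A = 16.38∠-0.4° A.
Step 6 — Complex power: S = V·I* = 2.984 - j393.1 VA.
Step 7 — Real power: P = Re(S) = 2.984 W.
Step 8 — Reactive power: Q = Im(S) = -393.1 VAR.
Step 9 — Apparent power: |S| = 393.1 VA.
Step 10 — Power factor: PF = P/|S| = 0.007592 (leading).

(a) P = 2.984 W  (b) Q = -393.1 VAR  (c) S = 393.1 VA  (d) PF = 0.007592 (leading)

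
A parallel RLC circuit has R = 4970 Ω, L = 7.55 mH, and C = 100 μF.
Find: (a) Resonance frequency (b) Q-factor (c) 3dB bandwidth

Step 1 — Resonance: ω₀ = 1/√(LC) = 1/√(0.00755·0.0001) = 1151 rad/s.
Step 2 — f₀ = ω₀/(2π) = 183.2 Hz.
Step 3 — Parallel Q: Q = R/(ω₀L) = 4970/(1151·0.00755) = 572.
Step 4 — Bandwidth: Δω = ω₀/Q = 2.012 rad/s; BW = Δω/(2π) = 0.3202 Hz.

(a) f₀ = 183.2 Hz  (b) Q = 572  (c) BW = 0.3202 Hz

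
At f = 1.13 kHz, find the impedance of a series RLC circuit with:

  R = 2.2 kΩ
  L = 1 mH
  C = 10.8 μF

Step 1 — Angular frequency: ω = 2π·f = 2π·1130 = 7100 rad/s.
Step 2 — Component impedances:
  R: Z = R = 2200 Ω
  L: Z = jωL = j·7100·0.001 = 0 + j7.1 Ω
  C: Z = 1/(jωC) = -j/(ω·C) = 0 - j13.04 Ω
Step 3 — Series combination: Z_total = R + L + C = 2200 - j5.941 Ω = 2200∠-0.2° Ω.

Z = 2200 - j5.941 Ω = 2200∠-0.2° Ω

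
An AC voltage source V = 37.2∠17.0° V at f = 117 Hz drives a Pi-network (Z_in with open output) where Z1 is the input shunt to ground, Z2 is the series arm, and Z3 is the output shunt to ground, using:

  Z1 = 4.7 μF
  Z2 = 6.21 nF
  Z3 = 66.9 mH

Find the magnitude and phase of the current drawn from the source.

Step 1 — Angular frequency: ω = 2π·f = 2π·117 = 735.1 rad/s.
Step 2 — Component impedances:
  Z1: Z = 1/(jωC) = -j/(ω·C) = 0 - j289.4 Ω
  Z2: Z = 1/(jωC) = -j/(ω·C) = 0 - j2.19e+05 Ω
  Z3: Z = jωL = j·735.1·0.0669 = 0 + j49.18 Ω
Step 3 — With open output, the series arm Z2 and the output shunt Z3 appear in series to ground: Z2 + Z3 = 0 - j2.19e+05 Ω.
Step 4 — Parallel with input shunt Z1: Z_in = Z1 || (Z2 + Z3) = 0 - j289 Ω = 289∠-90.0° Ω.
Step 5 — Source phasor: V = 37.2∠17.0° V = 35.57 + j10.88 V.
Step 6 — Ohm's law: I = V / Z_total = (35.57 + j10.88) / (0 - j289) = -0.03763 + j0.1231 A.
Step 7 — Convert to polar: |I| = 0.1287 A, ∠I = 107.0°.

I = 0.1287∠107.0° A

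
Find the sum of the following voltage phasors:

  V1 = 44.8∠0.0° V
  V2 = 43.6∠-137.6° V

Step 1 — Convert each phasor to rectangular form:
  V1 = 44.8·(cos(0.0°) + j·sin(0.0°)) = 44.8 V
  V2 = 43.6·(cos(-137.6°) + j·sin(-137.6°)) = -32.2 - j29.4 V
Step 2 — Sum components: V_total = 12.6 - j29.4 V.
Step 3 — Convert to polar: |V_total| = 31.99 V, ∠V_total = -66.8°.

V_total = 31.99∠-66.8° V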